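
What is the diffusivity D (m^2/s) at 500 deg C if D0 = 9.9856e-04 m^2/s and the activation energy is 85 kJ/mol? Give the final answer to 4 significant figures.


D = D0 * exp(-Qd / (R*T))
T = 773.15 K
D = 9.9856e-04 * exp(-85e3 / (8.314 * 773.15))
D = 1.805e-09 m^2/s


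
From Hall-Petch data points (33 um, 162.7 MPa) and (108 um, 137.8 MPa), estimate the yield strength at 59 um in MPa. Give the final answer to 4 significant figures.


sigma_y = sigma0 + k / sqrt(d)
1/sqrt(d1) = 1/sqrt(3.3e-05) = 174.078;  1/sqrt(d2) = 96.225
k = (sigma1 - sigma2) / (1/sqrt(d1) - 1/sqrt(d2)) = (162.7 - 137.8) / (174.078 - 96.225) = 0.319835 MPa*m^0.5
sigma0 = sigma1 - k/sqrt(d1) = 162.7 - 0.319835*174.078 = 107.024 MPa
sigma_y(d3) = 107.024 + 0.319835 / sqrt(5.9e-05) = 148.7 MPa


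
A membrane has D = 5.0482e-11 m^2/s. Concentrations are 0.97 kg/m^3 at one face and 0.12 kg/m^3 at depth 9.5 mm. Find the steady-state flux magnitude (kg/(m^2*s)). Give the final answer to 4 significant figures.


J = -D * (dC/dx) = D * (C1 - C2) / dx
J = 5.0482e-11 * (0.97 - 0.12) / 9.5e-03
J = 4.517e-09 kg/(m^2*s)


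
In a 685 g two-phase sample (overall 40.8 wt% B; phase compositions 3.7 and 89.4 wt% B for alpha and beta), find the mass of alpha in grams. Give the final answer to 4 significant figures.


f_alpha = (C_beta - C0) / (C_beta - C_alpha)
f_alpha = (89.4 - 40.8) / (89.4 - 3.7) = 0.567095
m_alpha = f_alpha * m_total = 0.567095 * 685 = 388.5 g


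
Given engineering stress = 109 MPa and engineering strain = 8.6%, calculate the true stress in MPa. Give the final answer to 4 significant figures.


sigma_true = sigma_eng * (1 + epsilon_eng)
sigma_true = 109 * (1 + 0.086)
sigma_true = 118.4 MPa


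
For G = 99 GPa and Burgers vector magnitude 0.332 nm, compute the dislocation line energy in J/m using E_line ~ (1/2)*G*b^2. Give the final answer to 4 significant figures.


E = G*b^2/2
b = 0.332 nm = 3.32e-10 m
G = 99 GPa = 9.9e+10 Pa
E = 0.5 * 9.9e+10 * (3.32e-10)^2
E = 5.456e-09 J/m


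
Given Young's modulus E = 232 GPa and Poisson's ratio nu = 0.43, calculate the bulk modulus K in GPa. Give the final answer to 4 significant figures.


K = E / (3*(1-2*nu))
K = 232 / (3*(1-2*0.43))
K = 552.4 GPa


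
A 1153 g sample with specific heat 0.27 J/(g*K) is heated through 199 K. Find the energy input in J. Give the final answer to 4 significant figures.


Q = m * cp * dT
Q = 1153 * 0.27 * 199
Q = 61950 J


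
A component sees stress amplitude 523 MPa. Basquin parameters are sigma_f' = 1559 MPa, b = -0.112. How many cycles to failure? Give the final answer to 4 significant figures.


sigma_a = sigma_f' * (2*Nf)^b
2*Nf = (sigma_a / sigma_f')^(1/b)
2*Nf = (523 / 1559)^(1/-0.112)
2*Nf = 17187.7
Nf = 8594 cycles


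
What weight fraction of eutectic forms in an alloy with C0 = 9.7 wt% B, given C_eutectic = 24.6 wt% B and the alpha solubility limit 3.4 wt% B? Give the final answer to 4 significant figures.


f_primary = (C_e - C0) / (C_e - C_alpha_max)
f_primary = (24.6 - 9.7) / (24.6 - 3.4)
f_primary = 0.70283
f_eutectic = 1 - 0.70283 = 0.2972


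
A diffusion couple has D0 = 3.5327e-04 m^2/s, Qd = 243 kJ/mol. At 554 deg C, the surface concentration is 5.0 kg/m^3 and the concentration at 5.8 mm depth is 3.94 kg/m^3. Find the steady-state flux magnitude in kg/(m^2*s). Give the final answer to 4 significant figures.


Step 1: D = D0 * exp(-Qd/(R*T))
T = 554 + 273.15 = 827.15 K
D = 3.5327e-04 * exp(-243e3 / (8.314 * 827.15)) = 1.59246e-19 m^2/s
Step 2: J = D * (C1 - C2) / dx
J = 1.59246e-19 * (5.0 - 3.94) / 5.8e-03
J = 2.91e-17 kg/(m^2*s)


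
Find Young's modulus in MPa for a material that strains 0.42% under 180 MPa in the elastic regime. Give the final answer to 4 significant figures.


E = sigma / epsilon
epsilon = 0.42% = 4.2e-03
E = 180 / 4.2e-03
E = 42860 MPa


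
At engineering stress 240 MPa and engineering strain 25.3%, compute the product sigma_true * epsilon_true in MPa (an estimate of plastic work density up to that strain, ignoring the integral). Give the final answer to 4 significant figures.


sigma_true = sigma_eng * (1 + epsilon_eng)
sigma_true = 240 * (1 + 0.253) = 300.72 MPa
epsilon_true = ln(1 + epsilon_eng)
epsilon_true = ln(1 + 0.253) = 0.225541
sigma_true * epsilon_true = 300.72 * 0.225541 = 67.82 MPa


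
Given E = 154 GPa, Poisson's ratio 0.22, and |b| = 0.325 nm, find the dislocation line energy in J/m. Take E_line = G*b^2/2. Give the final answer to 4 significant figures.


Step 1: G = E / (2*(1+nu))
G = 154 / (2*(1+0.22)) = 63.1148 GPa = 6.31148e+10 Pa
Step 2: E_line = G*b^2/2
b = 0.325 nm = 3.25e-10 m
E_line = 0.5 * 6.31148e+10 * (3.25e-10)^2 = 3.333e-09 J/m


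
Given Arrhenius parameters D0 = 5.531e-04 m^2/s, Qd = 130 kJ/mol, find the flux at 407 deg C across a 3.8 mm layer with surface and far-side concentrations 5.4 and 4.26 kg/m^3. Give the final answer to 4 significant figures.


Step 1: D = D0 * exp(-Qd/(R*T))
T = 407 + 273.15 = 680.15 K
D = 5.531e-04 * exp(-130e3 / (8.314 * 680.15)) = 5.73603e-14 m^2/s
Step 2: J = D * (C1 - C2) / dx
J = 5.73603e-14 * (5.4 - 4.26) / 3.8e-03
J = 1.721e-11 kg/(m^2*s)


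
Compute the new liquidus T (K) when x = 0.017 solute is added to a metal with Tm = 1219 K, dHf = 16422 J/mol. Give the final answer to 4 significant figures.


dT = R*Tm^2*x / dHf
dT = 8.314 * 1219^2 * 0.017 / 16422
dT = 12.7891 K
T_new = 1219 - 12.7891 = 1206 K


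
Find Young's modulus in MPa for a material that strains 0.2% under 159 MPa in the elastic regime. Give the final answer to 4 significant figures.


E = sigma / epsilon
epsilon = 0.2% = 2e-03
E = 159 / 2e-03
E = 79500 MPa


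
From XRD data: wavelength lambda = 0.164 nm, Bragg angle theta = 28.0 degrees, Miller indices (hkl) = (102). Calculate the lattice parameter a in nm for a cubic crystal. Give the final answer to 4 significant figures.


d = lambda / (2*sin(theta))
d = 0.164 / (2*sin(28.0 deg))
d = 0.174664 nm
a = d * sqrt(h^2+k^2+l^2) = 0.174664 * sqrt(5)
a = 0.3906 nm


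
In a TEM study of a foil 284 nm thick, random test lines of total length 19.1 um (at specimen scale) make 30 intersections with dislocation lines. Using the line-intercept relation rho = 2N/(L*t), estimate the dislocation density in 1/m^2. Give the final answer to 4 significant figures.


rho = 2N / (L * t)
L = 19.1 um = 1.91e-05 m, t = 284 nm = 2.84e-07 m
rho = 2 * 30 / (1.91e-05 * 2.84e-07)
rho = 1.106e+13 1/m^2


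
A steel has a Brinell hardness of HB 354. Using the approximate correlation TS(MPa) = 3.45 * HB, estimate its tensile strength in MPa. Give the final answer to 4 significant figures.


TS (MPa) = 3.45 * HB
TS = 3.45 * 354
TS = 1221 MPa


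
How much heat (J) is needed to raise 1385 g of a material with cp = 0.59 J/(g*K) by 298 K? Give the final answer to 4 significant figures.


Q = m * cp * dT
Q = 1385 * 0.59 * 298
Q = 243500 J


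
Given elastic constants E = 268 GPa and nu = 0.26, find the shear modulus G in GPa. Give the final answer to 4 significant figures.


G = E / (2*(1+nu))
G = 268 / (2*(1+0.26))
G = 106.3 GPa


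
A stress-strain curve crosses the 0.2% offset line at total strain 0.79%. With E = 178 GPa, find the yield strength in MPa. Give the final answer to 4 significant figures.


Offset strain = 0.002
Elastic strain at yield = total_strain - offset = 7.9e-03 - 0.002 = 5.9e-03
sigma_y = E * elastic_strain = 178000 * 5.9e-03
sigma_y = 1050 MPa


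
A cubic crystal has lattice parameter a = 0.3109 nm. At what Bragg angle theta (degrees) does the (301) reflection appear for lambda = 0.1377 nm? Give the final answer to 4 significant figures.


d = a / sqrt(h^2+k^2+l^2)
d = 0.3109 / sqrt(10) = 0.0983152 nm
lambda = 2*d*sin(theta)  =>  sin(theta) = lambda / (2*d)
sin(theta) = 0.1377 / (2 * 0.0983152) = 0.700299
theta = 44.45 deg


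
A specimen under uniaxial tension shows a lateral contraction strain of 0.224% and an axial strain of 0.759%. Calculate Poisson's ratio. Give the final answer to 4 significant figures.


nu = -epsilon_lat / epsilon_axial
Lateral strain is contraction (negative), so using magnitudes:
nu = 0.224 / 0.759
nu = 0.2951


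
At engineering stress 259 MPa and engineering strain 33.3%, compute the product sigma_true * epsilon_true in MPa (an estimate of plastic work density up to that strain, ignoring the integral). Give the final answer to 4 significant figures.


sigma_true = sigma_eng * (1 + epsilon_eng)
sigma_true = 259 * (1 + 0.333) = 345.247 MPa
epsilon_true = ln(1 + epsilon_eng)
epsilon_true = ln(1 + 0.333) = 0.287432
sigma_true * epsilon_true = 345.247 * 0.287432 = 99.24 MPa


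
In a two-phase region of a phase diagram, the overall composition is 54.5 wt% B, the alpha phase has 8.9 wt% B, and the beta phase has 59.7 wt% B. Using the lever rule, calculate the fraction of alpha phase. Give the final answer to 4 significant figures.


f_alpha = (C_beta - C0) / (C_beta - C_alpha)
f_alpha = (59.7 - 54.5) / (59.7 - 8.9)
f_alpha = 0.1024


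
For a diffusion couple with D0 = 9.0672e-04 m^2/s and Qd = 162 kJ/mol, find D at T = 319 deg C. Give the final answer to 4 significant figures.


D = D0 * exp(-Qd / (R*T))
T = 592.15 K
D = 9.0672e-04 * exp(-162e3 / (8.314 * 592.15))
D = 4.641e-18 m^2/s


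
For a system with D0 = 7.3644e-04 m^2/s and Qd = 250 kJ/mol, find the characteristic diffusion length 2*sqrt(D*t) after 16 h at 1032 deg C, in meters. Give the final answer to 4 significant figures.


Step 1: D = D0 * exp(-Qd/(R*T))
T = 1305.15 K
D = 7.3644e-04 * exp(-250e3 / (8.314 * 1305.15)) = 7.26591e-14 m^2/s
Step 2: L = 2*sqrt(D*t)
t = 16 h = 57600 s
L = 2*sqrt(7.26591e-14 * 57600) = 1.294e-04 m


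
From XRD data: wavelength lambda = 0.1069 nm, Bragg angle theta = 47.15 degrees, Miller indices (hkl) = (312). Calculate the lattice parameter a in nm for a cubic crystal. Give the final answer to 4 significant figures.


d = lambda / (2*sin(theta))
d = 0.1069 / (2*sin(47.15 deg))
d = 0.0729059 nm
a = d * sqrt(h^2+k^2+l^2) = 0.0729059 * sqrt(14)
a = 0.2728 nm


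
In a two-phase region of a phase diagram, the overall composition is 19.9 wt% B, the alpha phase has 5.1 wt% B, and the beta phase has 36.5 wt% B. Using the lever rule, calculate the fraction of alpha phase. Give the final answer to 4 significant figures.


f_alpha = (C_beta - C0) / (C_beta - C_alpha)
f_alpha = (36.5 - 19.9) / (36.5 - 5.1)
f_alpha = 0.5287


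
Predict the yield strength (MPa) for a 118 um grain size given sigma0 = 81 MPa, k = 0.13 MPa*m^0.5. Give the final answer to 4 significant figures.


sigma_y = sigma0 + k / sqrt(d)
d = 118 um = 1.18e-04 m
sigma_y = 81 + 0.13 / sqrt(1.18e-04)
sigma_y = 92.97 MPa


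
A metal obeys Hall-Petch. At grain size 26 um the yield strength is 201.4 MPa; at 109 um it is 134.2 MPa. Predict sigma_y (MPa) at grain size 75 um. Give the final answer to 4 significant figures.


sigma_y = sigma0 + k / sqrt(d)
1/sqrt(d1) = 1/sqrt(2.6e-05) = 196.116;  1/sqrt(d2) = 95.7826
k = (sigma1 - sigma2) / (1/sqrt(d1) - 1/sqrt(d2)) = (201.4 - 134.2) / (196.116 - 95.7826) = 0.669766 MPa*m^0.5
sigma0 = sigma1 - k/sqrt(d1) = 201.4 - 0.669766*196.116 = 70.048 MPa
sigma_y(d3) = 70.048 + 0.669766 / sqrt(7.5e-05) = 147.4 MPa


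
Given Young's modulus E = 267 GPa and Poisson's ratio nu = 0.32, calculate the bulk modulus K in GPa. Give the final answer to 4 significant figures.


K = E / (3*(1-2*nu))
K = 267 / (3*(1-2*0.32))
K = 247.2 GPa


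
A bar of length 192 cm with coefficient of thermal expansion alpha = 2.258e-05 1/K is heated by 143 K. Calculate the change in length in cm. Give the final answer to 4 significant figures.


dL = L0 * alpha * dT
dL = 192 * 2.258e-05 * 143
dL = 0.62 cm


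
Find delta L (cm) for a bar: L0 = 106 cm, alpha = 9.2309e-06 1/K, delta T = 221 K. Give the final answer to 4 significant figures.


dL = L0 * alpha * dT
dL = 106 * 9.2309e-06 * 221
dL = 0.2162 cm


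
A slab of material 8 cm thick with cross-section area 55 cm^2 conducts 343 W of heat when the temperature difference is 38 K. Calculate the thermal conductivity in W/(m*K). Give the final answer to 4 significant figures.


k = Q*L / (A*dT)
L = 0.08 m, A = 5.5e-03 m^2
k = 343 * 0.08 / (5.5e-03 * 38)
k = 131.3 W/(m*K)


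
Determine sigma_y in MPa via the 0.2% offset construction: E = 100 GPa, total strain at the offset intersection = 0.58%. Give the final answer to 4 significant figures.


Offset strain = 0.002
Elastic strain at yield = total_strain - offset = 5.8e-03 - 0.002 = 3.8e-03
sigma_y = E * elastic_strain = 100000 * 3.8e-03
sigma_y = 380 MPa


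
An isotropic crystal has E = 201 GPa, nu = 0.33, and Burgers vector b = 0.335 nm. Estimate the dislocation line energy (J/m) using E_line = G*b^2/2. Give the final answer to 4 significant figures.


Step 1: G = E / (2*(1+nu))
G = 201 / (2*(1+0.33)) = 75.5639 GPa = 7.55639e+10 Pa
Step 2: E_line = G*b^2/2
b = 0.335 nm = 3.35e-10 m
E_line = 0.5 * 7.55639e+10 * (3.35e-10)^2 = 4.24e-09 J/m


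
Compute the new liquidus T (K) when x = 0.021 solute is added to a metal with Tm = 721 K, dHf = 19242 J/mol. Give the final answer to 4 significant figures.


dT = R*Tm^2*x / dHf
dT = 8.314 * 721^2 * 0.021 / 19242
dT = 4.71682 K
T_new = 721 - 4.71682 = 716.3 K


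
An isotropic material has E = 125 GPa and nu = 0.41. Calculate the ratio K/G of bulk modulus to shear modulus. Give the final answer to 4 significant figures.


G = E / (2*(1+nu))
G = 125 / (2*(1+0.41)) = 44.3262 GPa
K = E / (3*(1-2*nu))
K = 125 / (3*(1-2*0.41)) = 231.481 GPa
K/G = 231.481 / 44.3262 = 5.222


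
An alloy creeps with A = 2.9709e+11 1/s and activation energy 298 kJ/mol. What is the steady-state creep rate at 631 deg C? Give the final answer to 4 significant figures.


rate = A * exp(-Q / (R*T))
T = 631 + 273.15 = 904.15 K
rate = 2.9709e+11 * exp(-298e3 / (8.314 * 904.15))
rate = 1.804e-06 1/s


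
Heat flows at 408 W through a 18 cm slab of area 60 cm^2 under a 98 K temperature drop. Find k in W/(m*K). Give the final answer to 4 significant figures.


k = Q*L / (A*dT)
L = 0.18 m, A = 6e-03 m^2
k = 408 * 0.18 / (6e-03 * 98)
k = 124.9 W/(m*K)


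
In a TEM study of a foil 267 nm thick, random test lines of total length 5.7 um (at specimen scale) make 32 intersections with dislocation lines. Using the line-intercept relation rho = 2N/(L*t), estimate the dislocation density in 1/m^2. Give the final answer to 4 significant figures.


rho = 2N / (L * t)
L = 5.7 um = 5.7e-06 m, t = 267 nm = 2.67e-07 m
rho = 2 * 32 / (5.7e-06 * 2.67e-07)
rho = 4.205e+13 1/m^2


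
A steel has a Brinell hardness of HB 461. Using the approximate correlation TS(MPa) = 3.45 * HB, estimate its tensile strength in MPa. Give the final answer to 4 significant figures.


TS (MPa) = 3.45 * HB
TS = 3.45 * 461
TS = 1590 MPa


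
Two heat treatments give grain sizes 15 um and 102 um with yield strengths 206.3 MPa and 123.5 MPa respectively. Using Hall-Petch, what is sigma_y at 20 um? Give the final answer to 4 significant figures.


sigma_y = sigma0 + k / sqrt(d)
1/sqrt(d1) = 1/sqrt(1.5e-05) = 258.199;  1/sqrt(d2) = 99.0148
k = (sigma1 - sigma2) / (1/sqrt(d1) - 1/sqrt(d2)) = (206.3 - 123.5) / (258.199 - 99.0148) = 0.520152 MPa*m^0.5
sigma0 = sigma1 - k/sqrt(d1) = 206.3 - 0.520152*258.199 = 71.9972 MPa
sigma_y(d3) = 71.9972 + 0.520152 / sqrt(2e-05) = 188.3 MPa


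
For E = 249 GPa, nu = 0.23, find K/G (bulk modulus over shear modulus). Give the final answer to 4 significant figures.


G = E / (2*(1+nu))
G = 249 / (2*(1+0.23)) = 101.22 GPa
K = E / (3*(1-2*nu))
K = 249 / (3*(1-2*0.23)) = 153.704 GPa
K/G = 153.704 / 101.22 = 1.519


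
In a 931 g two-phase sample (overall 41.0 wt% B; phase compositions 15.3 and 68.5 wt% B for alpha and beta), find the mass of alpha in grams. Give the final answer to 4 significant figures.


f_alpha = (C_beta - C0) / (C_beta - C_alpha)
f_alpha = (68.5 - 41.0) / (68.5 - 15.3) = 0.516917
m_alpha = f_alpha * m_total = 0.516917 * 931 = 481.3 g


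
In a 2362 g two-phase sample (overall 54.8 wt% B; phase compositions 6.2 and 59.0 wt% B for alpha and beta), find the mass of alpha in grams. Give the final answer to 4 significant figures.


f_alpha = (C_beta - C0) / (C_beta - C_alpha)
f_alpha = (59.0 - 54.8) / (59.0 - 6.2) = 0.0795455
m_alpha = f_alpha * m_total = 0.0795455 * 2362 = 187.9 g


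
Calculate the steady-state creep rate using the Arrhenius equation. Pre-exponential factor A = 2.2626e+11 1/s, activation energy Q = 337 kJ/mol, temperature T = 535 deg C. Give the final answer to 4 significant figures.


rate = A * exp(-Q / (R*T))
T = 535 + 273.15 = 808.15 K
rate = 2.2626e+11 * exp(-337e3 / (8.314 * 808.15))
rate = 3.731e-11 1/s


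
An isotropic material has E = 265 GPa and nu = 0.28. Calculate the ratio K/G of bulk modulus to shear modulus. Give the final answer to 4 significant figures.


G = E / (2*(1+nu))
G = 265 / (2*(1+0.28)) = 103.516 GPa
K = E / (3*(1-2*nu))
K = 265 / (3*(1-2*0.28)) = 200.758 GPa
K/G = 200.758 / 103.516 = 1.939


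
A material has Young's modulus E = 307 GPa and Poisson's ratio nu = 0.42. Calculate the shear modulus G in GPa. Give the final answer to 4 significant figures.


G = E / (2*(1+nu))
G = 307 / (2*(1+0.42))
G = 108.1 GPa


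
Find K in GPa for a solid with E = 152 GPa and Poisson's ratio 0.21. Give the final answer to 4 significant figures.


K = E / (3*(1-2*nu))
K = 152 / (3*(1-2*0.21))
K = 87.36 GPa


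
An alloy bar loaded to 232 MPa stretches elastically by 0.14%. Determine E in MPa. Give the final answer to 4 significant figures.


E = sigma / epsilon
epsilon = 0.14% = 1.4e-03
E = 232 / 1.4e-03
E = 165700 MPa


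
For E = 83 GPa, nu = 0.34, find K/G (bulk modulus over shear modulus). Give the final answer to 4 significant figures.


G = E / (2*(1+nu))
G = 83 / (2*(1+0.34)) = 30.9701 GPa
K = E / (3*(1-2*nu))
K = 83 / (3*(1-2*0.34)) = 86.4583 GPa
K/G = 86.4583 / 30.9701 = 2.792


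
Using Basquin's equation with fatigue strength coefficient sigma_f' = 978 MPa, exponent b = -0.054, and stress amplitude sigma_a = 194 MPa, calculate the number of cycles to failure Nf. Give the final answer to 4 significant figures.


sigma_a = sigma_f' * (2*Nf)^b
2*Nf = (sigma_a / sigma_f')^(1/b)
2*Nf = (194 / 978)^(1/-0.054)
2*Nf = 1.02317e+13
Nf = 5.116e+12 cycles


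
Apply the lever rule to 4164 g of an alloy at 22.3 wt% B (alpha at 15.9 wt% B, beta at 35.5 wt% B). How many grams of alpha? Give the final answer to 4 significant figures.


f_alpha = (C_beta - C0) / (C_beta - C_alpha)
f_alpha = (35.5 - 22.3) / (35.5 - 15.9) = 0.673469
m_alpha = f_alpha * m_total = 0.673469 * 4164 = 2804 g


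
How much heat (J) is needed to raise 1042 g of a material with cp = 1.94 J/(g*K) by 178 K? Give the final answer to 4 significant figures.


Q = m * cp * dT
Q = 1042 * 1.94 * 178
Q = 359800 J


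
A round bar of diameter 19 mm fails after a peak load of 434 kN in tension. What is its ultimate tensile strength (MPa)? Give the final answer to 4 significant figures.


A0 = pi*(d/2)^2 = pi*(19/2)^2 = 283.529 mm^2
UTS = F_max / A0 = 434*1000 / 283.529
UTS = 1531 MPa


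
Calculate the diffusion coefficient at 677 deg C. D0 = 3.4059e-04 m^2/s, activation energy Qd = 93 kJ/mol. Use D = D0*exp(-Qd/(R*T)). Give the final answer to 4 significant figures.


D = D0 * exp(-Qd / (R*T))
T = 950.15 K
D = 3.4059e-04 * exp(-93e3 / (8.314 * 950.15))
D = 2.626e-09 m^2/s


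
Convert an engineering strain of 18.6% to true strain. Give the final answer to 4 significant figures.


epsilon_true = ln(1 + epsilon_eng)
epsilon_true = ln(1 + 0.186)
epsilon_true = 0.1706


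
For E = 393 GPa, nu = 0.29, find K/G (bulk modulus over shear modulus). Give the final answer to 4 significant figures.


G = E / (2*(1+nu))
G = 393 / (2*(1+0.29)) = 152.326 GPa
K = E / (3*(1-2*nu))
K = 393 / (3*(1-2*0.29)) = 311.905 GPa
K/G = 311.905 / 152.326 = 2.048


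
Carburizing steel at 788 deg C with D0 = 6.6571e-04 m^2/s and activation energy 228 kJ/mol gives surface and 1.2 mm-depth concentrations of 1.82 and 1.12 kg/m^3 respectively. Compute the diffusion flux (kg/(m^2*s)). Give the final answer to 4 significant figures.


Step 1: D = D0 * exp(-Qd/(R*T))
T = 788 + 273.15 = 1061.15 K
D = 6.6571e-04 * exp(-228e3 / (8.314 * 1061.15)) = 3.97814e-15 m^2/s
Step 2: J = D * (C1 - C2) / dx
J = 3.97814e-15 * (1.82 - 1.12) / 1.2e-03
J = 2.321e-12 kg/(m^2*s)


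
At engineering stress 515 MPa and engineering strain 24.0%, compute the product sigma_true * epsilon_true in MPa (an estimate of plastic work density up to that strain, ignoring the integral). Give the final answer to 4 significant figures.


sigma_true = sigma_eng * (1 + epsilon_eng)
sigma_true = 515 * (1 + 0.24) = 638.6 MPa
epsilon_true = ln(1 + epsilon_eng)
epsilon_true = ln(1 + 0.24) = 0.215111
sigma_true * epsilon_true = 638.6 * 0.215111 = 137.4 MPa


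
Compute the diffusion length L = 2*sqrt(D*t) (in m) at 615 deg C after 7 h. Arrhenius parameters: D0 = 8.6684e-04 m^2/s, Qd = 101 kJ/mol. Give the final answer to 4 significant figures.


Step 1: D = D0 * exp(-Qd/(R*T))
T = 888.15 K
D = 8.6684e-04 * exp(-101e3 / (8.314 * 888.15)) = 9.94548e-10 m^2/s
Step 2: L = 2*sqrt(D*t)
t = 7 h = 25200 s
L = 2*sqrt(9.94548e-10 * 25200) = 0.01001 m


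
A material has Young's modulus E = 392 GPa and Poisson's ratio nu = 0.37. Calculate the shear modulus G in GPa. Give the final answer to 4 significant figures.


G = E / (2*(1+nu))
G = 392 / (2*(1+0.37))
G = 143.1 GPa


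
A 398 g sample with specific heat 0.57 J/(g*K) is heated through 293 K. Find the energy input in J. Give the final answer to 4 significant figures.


Q = m * cp * dT
Q = 398 * 0.57 * 293
Q = 66470 J


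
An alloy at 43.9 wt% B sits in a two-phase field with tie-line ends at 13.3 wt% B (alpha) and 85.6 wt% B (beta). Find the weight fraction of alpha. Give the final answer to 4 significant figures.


f_alpha = (C_beta - C0) / (C_beta - C_alpha)
f_alpha = (85.6 - 43.9) / (85.6 - 13.3)
f_alpha = 0.5768


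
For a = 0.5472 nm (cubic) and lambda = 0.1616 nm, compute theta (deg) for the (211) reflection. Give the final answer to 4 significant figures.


d = a / sqrt(h^2+k^2+l^2)
d = 0.5472 / sqrt(6) = 0.223393 nm
lambda = 2*d*sin(theta)  =>  sin(theta) = lambda / (2*d)
sin(theta) = 0.1616 / (2 * 0.223393) = 0.361694
theta = 21.2 deg


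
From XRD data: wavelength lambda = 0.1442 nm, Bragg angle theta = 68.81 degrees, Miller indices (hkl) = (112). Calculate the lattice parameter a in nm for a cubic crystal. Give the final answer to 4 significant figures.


d = lambda / (2*sin(theta))
d = 0.1442 / (2*sin(68.81 deg))
d = 0.0773284 nm
a = d * sqrt(h^2+k^2+l^2) = 0.0773284 * sqrt(6)
a = 0.1894 nm


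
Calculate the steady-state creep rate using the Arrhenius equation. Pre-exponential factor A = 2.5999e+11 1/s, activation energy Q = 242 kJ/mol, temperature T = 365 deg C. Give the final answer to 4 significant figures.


rate = A * exp(-Q / (R*T))
T = 365 + 273.15 = 638.15 K
rate = 2.5999e+11 * exp(-242e3 / (8.314 * 638.15))
rate = 4.034e-09 1/s


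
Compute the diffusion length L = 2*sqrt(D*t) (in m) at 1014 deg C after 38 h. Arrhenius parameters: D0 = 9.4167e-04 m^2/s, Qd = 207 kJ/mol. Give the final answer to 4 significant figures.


Step 1: D = D0 * exp(-Qd/(R*T))
T = 1287.15 K
D = 9.4167e-04 * exp(-207e3 / (8.314 * 1287.15)) = 3.74282e-12 m^2/s
Step 2: L = 2*sqrt(D*t)
t = 38 h = 136800 s
L = 2*sqrt(3.74282e-12 * 136800) = 1.431e-03 m


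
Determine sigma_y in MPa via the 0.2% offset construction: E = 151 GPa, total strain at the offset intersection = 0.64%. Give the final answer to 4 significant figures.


Offset strain = 0.002
Elastic strain at yield = total_strain - offset = 6.4e-03 - 0.002 = 4.4e-03
sigma_y = E * elastic_strain = 151000 * 4.4e-03
sigma_y = 664.4 MPa


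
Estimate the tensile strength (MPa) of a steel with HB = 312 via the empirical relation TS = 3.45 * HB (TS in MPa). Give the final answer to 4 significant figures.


TS (MPa) = 3.45 * HB
TS = 3.45 * 312
TS = 1076 MPa


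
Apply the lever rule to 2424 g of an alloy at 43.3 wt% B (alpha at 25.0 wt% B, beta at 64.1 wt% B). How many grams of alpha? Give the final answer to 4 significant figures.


f_alpha = (C_beta - C0) / (C_beta - C_alpha)
f_alpha = (64.1 - 43.3) / (64.1 - 25.0) = 0.531969
m_alpha = f_alpha * m_total = 0.531969 * 2424 = 1289 g


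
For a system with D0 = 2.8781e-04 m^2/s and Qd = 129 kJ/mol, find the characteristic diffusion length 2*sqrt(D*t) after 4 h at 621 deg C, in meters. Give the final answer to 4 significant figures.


Step 1: D = D0 * exp(-Qd/(R*T))
T = 894.15 K
D = 2.8781e-04 * exp(-129e3 / (8.314 * 894.15)) = 8.37307e-12 m^2/s
Step 2: L = 2*sqrt(D*t)
t = 4 h = 14400 s
L = 2*sqrt(8.37307e-12 * 14400) = 6.945e-04 m


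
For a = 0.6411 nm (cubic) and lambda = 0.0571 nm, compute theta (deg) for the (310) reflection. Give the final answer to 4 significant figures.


d = a / sqrt(h^2+k^2+l^2)
d = 0.6411 / sqrt(10) = 0.202734 nm
lambda = 2*d*sin(theta)  =>  sin(theta) = lambda / (2*d)
sin(theta) = 0.0571 / (2 * 0.202734) = 0.140825
theta = 8.096 deg


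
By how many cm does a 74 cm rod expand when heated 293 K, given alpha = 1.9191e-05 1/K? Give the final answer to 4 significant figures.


dL = L0 * alpha * dT
dL = 74 * 1.9191e-05 * 293
dL = 0.4161 cm


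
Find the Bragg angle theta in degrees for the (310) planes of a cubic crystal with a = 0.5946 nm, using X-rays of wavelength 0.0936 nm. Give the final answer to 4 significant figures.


d = a / sqrt(h^2+k^2+l^2)
d = 0.5946 / sqrt(10) = 0.188029 nm
lambda = 2*d*sin(theta)  =>  sin(theta) = lambda / (2*d)
sin(theta) = 0.0936 / (2 * 0.188029) = 0.248898
theta = 14.41 deg


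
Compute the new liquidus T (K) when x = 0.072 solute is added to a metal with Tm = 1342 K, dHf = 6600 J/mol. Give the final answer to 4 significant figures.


dT = R*Tm^2*x / dHf
dT = 8.314 * 1342^2 * 0.072 / 6600
dT = 163.344 K
T_new = 1342 - 163.344 = 1179 K


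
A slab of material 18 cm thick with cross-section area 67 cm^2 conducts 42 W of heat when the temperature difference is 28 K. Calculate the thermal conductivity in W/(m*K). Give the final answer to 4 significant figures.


k = Q*L / (A*dT)
L = 0.18 m, A = 6.7e-03 m^2
k = 42 * 0.18 / (6.7e-03 * 28)
k = 40.3 W/(m*K)


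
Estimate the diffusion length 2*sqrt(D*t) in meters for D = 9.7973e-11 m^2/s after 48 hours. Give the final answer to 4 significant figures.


t = 48 hr = 172800 s
Diffusion length = 2*sqrt(D*t)
= 2*sqrt(9.7973e-11 * 172800)
= 8.229e-03 m


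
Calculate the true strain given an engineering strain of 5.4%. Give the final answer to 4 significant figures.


epsilon_true = ln(1 + epsilon_eng)
epsilon_true = ln(1 + 0.054)
epsilon_true = 0.05259


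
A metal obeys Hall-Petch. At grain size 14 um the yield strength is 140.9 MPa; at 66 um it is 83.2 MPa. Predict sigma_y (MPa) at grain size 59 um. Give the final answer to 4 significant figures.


sigma_y = sigma0 + k / sqrt(d)
1/sqrt(d1) = 1/sqrt(1.4e-05) = 267.261;  1/sqrt(d2) = 123.091
k = (sigma1 - sigma2) / (1/sqrt(d1) - 1/sqrt(d2)) = (140.9 - 83.2) / (267.261 - 123.091) = 0.400223 MPa*m^0.5
sigma0 = sigma1 - k/sqrt(d1) = 140.9 - 0.400223*267.261 = 33.936 MPa
sigma_y(d3) = 33.936 + 0.400223 / sqrt(5.9e-05) = 86.04 MPa


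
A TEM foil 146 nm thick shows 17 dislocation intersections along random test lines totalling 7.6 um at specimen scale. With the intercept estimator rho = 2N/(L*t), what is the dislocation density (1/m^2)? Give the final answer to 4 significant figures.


rho = 2N / (L * t)
L = 7.6 um = 7.6e-06 m, t = 146 nm = 1.46e-07 m
rho = 2 * 17 / (7.6e-06 * 1.46e-07)
rho = 3.064e+13 1/m^2


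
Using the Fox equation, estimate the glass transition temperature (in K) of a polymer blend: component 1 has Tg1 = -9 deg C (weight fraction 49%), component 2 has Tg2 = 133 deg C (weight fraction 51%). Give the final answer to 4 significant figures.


1/Tg = w1/Tg1 + w2/Tg2 (in Kelvin)
Tg1 = 264.15 K, Tg2 = 406.15 K
1/Tg = 0.49/264.15 + 0.51/406.15
Tg = 321.5 K


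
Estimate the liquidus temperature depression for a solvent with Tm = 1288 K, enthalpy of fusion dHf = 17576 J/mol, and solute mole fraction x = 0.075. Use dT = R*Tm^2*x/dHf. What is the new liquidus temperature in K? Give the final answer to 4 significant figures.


dT = R*Tm^2*x / dHf
dT = 8.314 * 1288^2 * 0.075 / 17576
dT = 58.8549 K
T_new = 1288 - 58.8549 = 1229 K


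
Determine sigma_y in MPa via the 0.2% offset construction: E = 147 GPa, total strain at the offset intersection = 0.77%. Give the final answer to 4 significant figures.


Offset strain = 0.002
Elastic strain at yield = total_strain - offset = 7.7e-03 - 0.002 = 5.7e-03
sigma_y = E * elastic_strain = 147000 * 5.7e-03
sigma_y = 837.9 MPa


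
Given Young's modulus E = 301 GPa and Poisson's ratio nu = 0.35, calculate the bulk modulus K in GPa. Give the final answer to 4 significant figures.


K = E / (3*(1-2*nu))
K = 301 / (3*(1-2*0.35))
K = 334.4 GPa


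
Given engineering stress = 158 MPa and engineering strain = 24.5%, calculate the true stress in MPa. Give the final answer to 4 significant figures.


sigma_true = sigma_eng * (1 + epsilon_eng)
sigma_true = 158 * (1 + 0.245)
sigma_true = 196.7 MPa


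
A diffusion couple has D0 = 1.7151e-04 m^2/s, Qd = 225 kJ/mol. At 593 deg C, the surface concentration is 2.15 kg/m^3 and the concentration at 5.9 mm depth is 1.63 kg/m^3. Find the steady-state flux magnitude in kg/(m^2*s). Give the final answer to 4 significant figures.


Step 1: D = D0 * exp(-Qd/(R*T))
T = 593 + 273.15 = 866.15 K
D = 1.7151e-04 * exp(-225e3 / (8.314 * 866.15)) = 4.62162e-18 m^2/s
Step 2: J = D * (C1 - C2) / dx
J = 4.62162e-18 * (2.15 - 1.63) / 5.9e-03
J = 4.073e-16 kg/(m^2*s)


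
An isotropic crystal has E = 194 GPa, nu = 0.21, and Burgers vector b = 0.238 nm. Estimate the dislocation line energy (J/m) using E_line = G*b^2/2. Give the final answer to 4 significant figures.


Step 1: G = E / (2*(1+nu))
G = 194 / (2*(1+0.21)) = 80.1653 GPa = 8.01653e+10 Pa
Step 2: E_line = G*b^2/2
b = 0.238 nm = 2.38e-10 m
E_line = 0.5 * 8.01653e+10 * (2.38e-10)^2 = 2.27e-09 J/m


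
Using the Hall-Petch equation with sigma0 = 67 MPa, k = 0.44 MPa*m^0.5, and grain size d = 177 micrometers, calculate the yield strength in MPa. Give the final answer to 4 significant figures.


sigma_y = sigma0 + k / sqrt(d)
d = 177 um = 1.77e-04 m
sigma_y = 67 + 0.44 / sqrt(1.77e-04)
sigma_y = 100.1 MPa


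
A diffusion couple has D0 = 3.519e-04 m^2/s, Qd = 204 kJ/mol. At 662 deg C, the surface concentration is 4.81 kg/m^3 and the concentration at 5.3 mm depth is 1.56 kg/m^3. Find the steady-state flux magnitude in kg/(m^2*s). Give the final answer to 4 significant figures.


Step 1: D = D0 * exp(-Qd/(R*T))
T = 662 + 273.15 = 935.15 K
D = 3.519e-04 * exp(-204e3 / (8.314 * 935.15)) = 1.4164e-15 m^2/s
Step 2: J = D * (C1 - C2) / dx
J = 1.4164e-15 * (4.81 - 1.56) / 5.3e-03
J = 8.685e-13 kg/(m^2*s)


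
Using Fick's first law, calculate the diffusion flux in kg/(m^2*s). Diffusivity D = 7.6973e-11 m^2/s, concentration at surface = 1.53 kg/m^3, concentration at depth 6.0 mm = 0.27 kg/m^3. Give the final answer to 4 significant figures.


J = -D * (dC/dx) = D * (C1 - C2) / dx
J = 7.6973e-11 * (1.53 - 0.27) / 6e-03
J = 1.616e-08 kg/(m^2*s)


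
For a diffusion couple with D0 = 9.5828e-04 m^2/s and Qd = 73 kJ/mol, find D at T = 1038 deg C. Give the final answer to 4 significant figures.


D = D0 * exp(-Qd / (R*T))
T = 1311.15 K
D = 9.5828e-04 * exp(-73e3 / (8.314 * 1311.15))
D = 1.183e-06 m^2/s


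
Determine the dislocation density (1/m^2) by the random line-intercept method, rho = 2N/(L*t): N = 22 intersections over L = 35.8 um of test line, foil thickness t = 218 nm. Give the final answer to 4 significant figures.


rho = 2N / (L * t)
L = 35.8 um = 3.58e-05 m, t = 218 nm = 2.18e-07 m
rho = 2 * 22 / (3.58e-05 * 2.18e-07)
rho = 5.638e+12 1/m^2


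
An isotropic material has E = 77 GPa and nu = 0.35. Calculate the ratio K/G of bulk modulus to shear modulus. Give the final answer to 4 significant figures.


G = E / (2*(1+nu))
G = 77 / (2*(1+0.35)) = 28.5185 GPa
K = E / (3*(1-2*nu))
K = 77 / (3*(1-2*0.35)) = 85.5556 GPa
K/G = 85.5556 / 28.5185 = 3


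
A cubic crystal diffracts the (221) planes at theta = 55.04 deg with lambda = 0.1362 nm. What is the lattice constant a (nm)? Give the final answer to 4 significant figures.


d = lambda / (2*sin(theta))
d = 0.1362 / (2*sin(55.04 deg))
d = 0.0830942 nm
a = d * sqrt(h^2+k^2+l^2) = 0.0830942 * sqrt(9)
a = 0.2493 nm


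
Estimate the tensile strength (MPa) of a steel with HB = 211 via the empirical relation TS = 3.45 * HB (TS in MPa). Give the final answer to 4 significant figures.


TS (MPa) = 3.45 * HB
TS = 3.45 * 211
TS = 728 MPa


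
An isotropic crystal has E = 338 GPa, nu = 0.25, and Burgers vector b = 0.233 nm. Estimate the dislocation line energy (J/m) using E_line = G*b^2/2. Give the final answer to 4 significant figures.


Step 1: G = E / (2*(1+nu))
G = 338 / (2*(1+0.25)) = 135.2 GPa = 1.352e+11 Pa
Step 2: E_line = G*b^2/2
b = 0.233 nm = 2.33e-10 m
E_line = 0.5 * 1.352e+11 * (2.33e-10)^2 = 3.67e-09 J/m


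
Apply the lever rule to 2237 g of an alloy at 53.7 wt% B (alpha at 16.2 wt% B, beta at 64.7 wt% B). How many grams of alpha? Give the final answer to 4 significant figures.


f_alpha = (C_beta - C0) / (C_beta - C_alpha)
f_alpha = (64.7 - 53.7) / (64.7 - 16.2) = 0.226804
m_alpha = f_alpha * m_total = 0.226804 * 2237 = 507.4 g


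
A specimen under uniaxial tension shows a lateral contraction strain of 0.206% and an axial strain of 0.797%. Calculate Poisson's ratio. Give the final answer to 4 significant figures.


nu = -epsilon_lat / epsilon_axial
Lateral strain is contraction (negative), so using magnitudes:
nu = 0.206 / 0.797
nu = 0.2585


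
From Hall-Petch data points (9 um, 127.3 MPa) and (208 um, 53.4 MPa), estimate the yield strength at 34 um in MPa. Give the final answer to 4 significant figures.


sigma_y = sigma0 + k / sqrt(d)
1/sqrt(d1) = 1/sqrt(9e-06) = 333.333;  1/sqrt(d2) = 69.3375
k = (sigma1 - sigma2) / (1/sqrt(d1) - 1/sqrt(d2)) = (127.3 - 53.4) / (333.333 - 69.3375) = 0.279929 MPa*m^0.5
sigma0 = sigma1 - k/sqrt(d1) = 127.3 - 0.279929*333.333 = 33.9904 MPa
sigma_y(d3) = 33.9904 + 0.279929 / sqrt(3.4e-05) = 82 MPa


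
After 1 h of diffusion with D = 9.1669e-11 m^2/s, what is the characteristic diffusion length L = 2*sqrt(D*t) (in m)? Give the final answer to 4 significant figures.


t = 1 hr = 3600 s
Diffusion length = 2*sqrt(D*t)
= 2*sqrt(9.1669e-11 * 3600)
= 1.149e-03 m


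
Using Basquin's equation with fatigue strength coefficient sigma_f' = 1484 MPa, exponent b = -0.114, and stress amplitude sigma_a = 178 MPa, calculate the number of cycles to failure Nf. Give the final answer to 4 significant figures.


sigma_a = sigma_f' * (2*Nf)^b
2*Nf = (sigma_a / sigma_f')^(1/b)
2*Nf = (178 / 1484)^(1/-0.114)
2*Nf = 1.19969e+08
Nf = 5.998e+07 cycles


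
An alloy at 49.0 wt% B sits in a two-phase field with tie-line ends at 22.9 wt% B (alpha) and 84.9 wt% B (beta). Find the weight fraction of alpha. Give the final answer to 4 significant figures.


f_alpha = (C_beta - C0) / (C_beta - C_alpha)
f_alpha = (84.9 - 49.0) / (84.9 - 22.9)
f_alpha = 0.579


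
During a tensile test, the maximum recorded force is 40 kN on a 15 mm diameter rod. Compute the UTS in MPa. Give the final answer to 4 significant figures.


A0 = pi*(d/2)^2 = pi*(15/2)^2 = 176.715 mm^2
UTS = F_max / A0 = 40*1000 / 176.715
UTS = 226.4 MPa


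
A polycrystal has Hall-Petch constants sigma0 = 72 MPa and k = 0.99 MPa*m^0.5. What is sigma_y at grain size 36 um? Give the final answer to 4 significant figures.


sigma_y = sigma0 + k / sqrt(d)
d = 36 um = 3.6e-05 m
sigma_y = 72 + 0.99 / sqrt(3.6e-05)
sigma_y = 237 MPa


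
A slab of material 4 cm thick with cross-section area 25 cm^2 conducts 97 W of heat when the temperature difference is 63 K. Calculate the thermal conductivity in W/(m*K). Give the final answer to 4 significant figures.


k = Q*L / (A*dT)
L = 0.04 m, A = 2.5e-03 m^2
k = 97 * 0.04 / (2.5e-03 * 63)
k = 24.63 W/(m*K)


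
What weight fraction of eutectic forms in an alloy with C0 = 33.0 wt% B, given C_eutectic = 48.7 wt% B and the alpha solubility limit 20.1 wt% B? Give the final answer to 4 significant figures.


f_primary = (C_e - C0) / (C_e - C_alpha_max)
f_primary = (48.7 - 33.0) / (48.7 - 20.1)
f_primary = 0.548951
f_eutectic = 1 - 0.548951 = 0.451


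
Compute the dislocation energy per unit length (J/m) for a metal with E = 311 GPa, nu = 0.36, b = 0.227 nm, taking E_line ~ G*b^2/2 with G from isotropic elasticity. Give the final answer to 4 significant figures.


Step 1: G = E / (2*(1+nu))
G = 311 / (2*(1+0.36)) = 114.338 GPa = 1.14338e+11 Pa
Step 2: E_line = G*b^2/2
b = 0.227 nm = 2.27e-10 m
E_line = 0.5 * 1.14338e+11 * (2.27e-10)^2 = 2.946e-09 J/m


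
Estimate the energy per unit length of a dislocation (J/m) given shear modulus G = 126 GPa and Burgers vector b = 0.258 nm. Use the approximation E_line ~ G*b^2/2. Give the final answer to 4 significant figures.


E = G*b^2/2
b = 0.258 nm = 2.58e-10 m
G = 126 GPa = 1.26e+11 Pa
E = 0.5 * 1.26e+11 * (2.58e-10)^2
E = 4.194e-09 J/m


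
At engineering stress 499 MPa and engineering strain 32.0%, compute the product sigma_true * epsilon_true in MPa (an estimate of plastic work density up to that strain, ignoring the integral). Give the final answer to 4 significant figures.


sigma_true = sigma_eng * (1 + epsilon_eng)
sigma_true = 499 * (1 + 0.32) = 658.68 MPa
epsilon_true = ln(1 + epsilon_eng)
epsilon_true = ln(1 + 0.32) = 0.277632
sigma_true * epsilon_true = 658.68 * 0.277632 = 182.9 MPa


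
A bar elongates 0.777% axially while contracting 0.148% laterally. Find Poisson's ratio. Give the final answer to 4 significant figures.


nu = -epsilon_lat / epsilon_axial
Lateral strain is contraction (negative), so using magnitudes:
nu = 0.148 / 0.777
nu = 0.1905


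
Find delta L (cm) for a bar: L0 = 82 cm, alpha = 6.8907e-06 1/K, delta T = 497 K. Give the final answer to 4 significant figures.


dL = L0 * alpha * dT
dL = 82 * 6.8907e-06 * 497
dL = 0.2808 cm


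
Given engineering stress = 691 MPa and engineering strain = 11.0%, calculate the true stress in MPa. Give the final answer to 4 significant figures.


sigma_true = sigma_eng * (1 + epsilon_eng)
sigma_true = 691 * (1 + 0.11)
sigma_true = 767 MPa


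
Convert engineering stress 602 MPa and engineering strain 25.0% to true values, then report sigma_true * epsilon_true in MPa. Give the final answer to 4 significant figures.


sigma_true = sigma_eng * (1 + epsilon_eng)
sigma_true = 602 * (1 + 0.25) = 752.5 MPa
epsilon_true = ln(1 + epsilon_eng)
epsilon_true = ln(1 + 0.25) = 0.223144
sigma_true * epsilon_true = 752.5 * 0.223144 = 167.9 MPa


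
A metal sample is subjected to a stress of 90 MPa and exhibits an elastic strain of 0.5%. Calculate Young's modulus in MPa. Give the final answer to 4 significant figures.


E = sigma / epsilon
epsilon = 0.5% = 5e-03
E = 90 / 5e-03
E = 18000 MPa


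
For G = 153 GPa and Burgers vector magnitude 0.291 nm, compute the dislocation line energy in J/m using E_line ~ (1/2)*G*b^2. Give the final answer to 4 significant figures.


E = G*b^2/2
b = 0.291 nm = 2.91e-10 m
G = 153 GPa = 1.53e+11 Pa
E = 0.5 * 1.53e+11 * (2.91e-10)^2
E = 6.478e-09 J/m


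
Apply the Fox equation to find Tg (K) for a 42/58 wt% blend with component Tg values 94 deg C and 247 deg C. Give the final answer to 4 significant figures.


1/Tg = w1/Tg1 + w2/Tg2 (in Kelvin)
Tg1 = 367.15 K, Tg2 = 520.15 K
1/Tg = 0.42/367.15 + 0.58/520.15
Tg = 442.7 K


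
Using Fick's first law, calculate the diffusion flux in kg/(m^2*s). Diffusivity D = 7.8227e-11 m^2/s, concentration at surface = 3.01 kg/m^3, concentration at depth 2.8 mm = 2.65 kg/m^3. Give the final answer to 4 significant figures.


J = -D * (dC/dx) = D * (C1 - C2) / dx
J = 7.8227e-11 * (3.01 - 2.65) / 2.8e-03
J = 1.006e-08 kg/(m^2*s)
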